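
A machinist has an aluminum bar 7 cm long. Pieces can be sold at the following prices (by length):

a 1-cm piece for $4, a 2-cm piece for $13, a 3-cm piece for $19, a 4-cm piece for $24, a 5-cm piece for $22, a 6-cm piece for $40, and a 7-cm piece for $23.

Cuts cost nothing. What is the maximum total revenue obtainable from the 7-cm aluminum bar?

Consider every possible first cut. best[k] is the best of p[i]+best[k−i] over all sellable i≤k.
best[1] = 4
best[2] = 13
best[3] = 19
best[4] = 26  (first piece 2, then best[2]=13)
best[5] = 32  (first piece 2, then best[3]=19)
best[6] = 40
best[7] = 45  (first piece 2, then best[5]=32)
One optimal cutting: 3 + 2 + 2 → $19 + $13 + $13 = $45.

45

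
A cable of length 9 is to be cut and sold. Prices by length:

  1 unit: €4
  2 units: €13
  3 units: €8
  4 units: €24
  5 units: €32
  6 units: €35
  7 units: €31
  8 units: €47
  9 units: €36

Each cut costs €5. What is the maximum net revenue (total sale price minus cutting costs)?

Build net[k] bottom-up: net[k] = max over allowed piece i of (p[i] + net[k−i]) − 5 per cut.
net[1] = 4
net[2] = max(4+4-5, 13+0) = 13
net[3] = max(4+13-5, 13+4-5, 8+0) = 12
net[4] = max(4+12-5, 13+13-5, 8+4-5, 24+0) = 24
net[5] = max(4+24-5, 13+12-5, 8+13-5, 24+4-5, 32+0) = 32
net[6] = max(4+32-5, 13+24-5, 8+12-5, 24+13-5, 32+4-5, 35+0) = 35
net[7] = max(4+35-5, 13+32-5, 8+24-5, …, 35+4-5, 31+0) = 40
net[8] = max(4+40-5, 13+35-5, 8+32-5, …, 31+4-5, 47+0) = 47
net[9] = max(4+47-5, 13+40-5, 8+35-5, …, 47+4-5, 36+0) = 51
One optimal plan: pieces 5 + 4 (1 cut) → €56 − €5 = €51.

51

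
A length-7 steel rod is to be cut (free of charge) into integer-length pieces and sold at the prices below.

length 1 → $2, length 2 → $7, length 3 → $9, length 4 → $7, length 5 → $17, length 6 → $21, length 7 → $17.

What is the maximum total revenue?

Let best[k] be the best obtainable value from length k. For each k, try every first piece i and keep the best of price[i] + best[k−i].
best[1] = 2
best[2] = 7
best[3] = 9  (first piece 1, then best[2]=7)
best[4] = 14  (first piece 2, then best[2]=7)
best[5] = 17
best[6] = 21  (first piece 2, then best[4]=14)
best[7] = 24  (first piece 2, then best[5]=17)
One optimal cutting: 5 + 2 → $17 + $7 = $24.

24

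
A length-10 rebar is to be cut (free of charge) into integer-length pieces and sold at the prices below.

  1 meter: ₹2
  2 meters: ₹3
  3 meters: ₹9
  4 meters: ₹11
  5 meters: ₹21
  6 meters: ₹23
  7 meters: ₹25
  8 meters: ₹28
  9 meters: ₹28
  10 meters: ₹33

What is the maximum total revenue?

42

Let r[k] be the best obtainable value from length k. For each k, try every first piece i and keep the best of price[i] + r[k−i].
r[1] = 2
r[2] = max(2+2, 3+0) = 4
r[3] = max(2+4, 3+2, 9+0) = 9
r[4] = max(2+9, 3+4, 9+2, 11+0) = 11
r[5] = max(2+11, 3+9, 9+4, 11+2, 21+0) = 21
r[6] = max(2+21, 3+11, 9+9, 11+4, 21+2, 23+0) = 23
r[7] = max(2+23, 3+21, 9+11, …, 23+2, 25+0) = 25
r[8] = max(2+25, 3+23, 9+21, …, 25+2, 28+0) = 30
r[9] = max(2+30, 3+25, 9+23, …, 28+2, 28+0) = 32
r[10] = max(2+32, 3+30, 9+25, …, 28+2, 33+0) = 42
One optimal cutting: 5 + 5 → ₹21 + ₹21 = ₹42.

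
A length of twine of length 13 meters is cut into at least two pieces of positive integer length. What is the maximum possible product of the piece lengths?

108

Define g[k] = max over 1≤i<k of i · max(k−i, g[k−i]); the inner max lets the remainder stay uncut if that's better.
Small cases: g[2]=1, g[3]=2, g[4]=4, g[5]=6, g[6]=9, g[7]=12, g[8]=18.
g[9] = 3×max(6,9) = 3×9 = 27
g[10] = 2×max(8,18) = 2×18 = 36
g[11] = 2×max(9,27) = 2×27 = 54
g[12] = 3×max(9,27) = 3×27 = 81
g[13] = 2×max(11,54) = 2×54 = 108
One optimal split: 3 + 3 + 3 + 2 + 2; product 3×3×3×2×2 = 108.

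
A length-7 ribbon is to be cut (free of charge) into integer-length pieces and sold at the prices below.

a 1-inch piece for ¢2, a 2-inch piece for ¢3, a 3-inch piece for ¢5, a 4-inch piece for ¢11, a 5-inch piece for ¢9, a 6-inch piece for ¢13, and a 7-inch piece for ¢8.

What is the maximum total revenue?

17

Let R[k] be the best obtainable value from length k. For each k, try every first piece i and keep the best of price[i] + R[k−i].
R[1] = 2
R[2] = max(2+2, 3+0) = 4
R[3] = max(2+4, 3+2, 5+0) = 6
R[4] = max(2+6, 3+4, 5+2, 11+0) = 11
R[5] = max(2+11, 3+6, 5+4, 11+2, 9+0) = 13
R[6] = max(2+13, 3+11, 5+6, 11+4, 9+2, 13+0) = 15
R[7] = max(2+15, 3+13, 5+11, …, 13+2, 8+0) = 17
One optimal cutting: 4 + 1 + 1 + 1 → ¢11 + ¢2 + ¢2 + ¢2 = ¢17.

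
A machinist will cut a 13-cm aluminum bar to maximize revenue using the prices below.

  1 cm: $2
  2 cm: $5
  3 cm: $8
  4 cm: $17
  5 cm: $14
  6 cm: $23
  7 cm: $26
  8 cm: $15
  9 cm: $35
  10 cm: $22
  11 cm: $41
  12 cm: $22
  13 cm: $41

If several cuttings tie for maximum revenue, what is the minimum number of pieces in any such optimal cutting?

4

Build r[k] bottom-up: r[k] = max over allowed piece i of (p[i] + r[k−i]).
r[1] = 2
r[2] = max(2+2, 5+0) = 5
r[3] = max(2+5, 5+2, 8+0) = 8
r[4] = max(2+8, 5+5, 8+2, 17+0) = 17
r[5] = max(2+17, 5+8, 8+5, 17+2, 14+0) = 19
r[6] = max(2+19, 5+17, 8+8, 17+5, 14+2, 23+0) = 23
r[7] = max(2+23, 5+19, 8+17, …, 23+2, 26+0) = 26
r[8] = max(2+26, 5+23, 8+19, …, 26+2, 15+0) = 34
r[9] = max(2+34, 5+26, 8+23, …, 15+2, 35+0) = 36
r[10] = max(2+36, 5+34, 8+26, …, 35+2, 22+0) = 40
r[11] = max(2+40, 5+36, 8+34, …, 22+2, 41+0) = 43
r[12] = max(2+43, 5+40, 8+36, …, 41+2, 22+0) = 51
r[13] = max(2+51, 5+43, 8+40, …, 22+2, 41+0) = 53
Maximum revenue is $53.
Now minimize piece count subject to staying optimal: for each k, pieces[k] = 1 + min over i with p[i]+r[k−i]=r[k] of pieces[k−i].
pieces[10] = 2
pieces[11] = 2
pieces[12] = 3
pieces[13] = 4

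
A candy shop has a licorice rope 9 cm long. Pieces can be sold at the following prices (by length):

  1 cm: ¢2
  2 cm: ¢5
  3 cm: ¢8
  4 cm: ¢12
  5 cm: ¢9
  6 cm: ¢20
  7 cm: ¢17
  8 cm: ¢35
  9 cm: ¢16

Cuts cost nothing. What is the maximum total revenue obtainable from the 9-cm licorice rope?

Let r[k] be the best obtainable value from length k. For each k, try every first piece i and keep the best of price[i] + r[k−i].
r[1] = 2
r[2] = 5
r[3] = 8
r[4] = 12
r[5] = 14  (first piece 1, then r[4]=12)
r[6] = 20
r[7] = 22  (first piece 1, then r[6]=20)
r[8] = 35
r[9] = 37  (first piece 1, then r[8]=35)
One optimal cutting: 8 + 1 → ¢35 + ¢2 = ¢37.

37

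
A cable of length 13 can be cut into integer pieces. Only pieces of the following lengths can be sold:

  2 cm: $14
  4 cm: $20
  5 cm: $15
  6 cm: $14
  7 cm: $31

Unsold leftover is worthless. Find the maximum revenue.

84

Let best[k] be the best obtainable value from length k. For each k, try every first piece i and keep the best of price[i] + best[k−i].
best[1] = 0
best[2] = 14
best[3] = 14
best[4] = 28  (first piece 2, then best[2]=14)
best[5] = 28
best[6] = 42  (first piece 2, then best[4]=28)
best[7] = 42
best[8] = 56  (first piece 2, then best[6]=42)
best[9] = 56
best[10] = 70  (first piece 2, then best[8]=56)
best[11] = 70
best[12] = 84  (first piece 2, then best[10]=70)
best[13] = 84
One optimal cutting: pieces 2 + 2 + 2 + 2 + 2 + 2 with 1 cm of scrap → $84.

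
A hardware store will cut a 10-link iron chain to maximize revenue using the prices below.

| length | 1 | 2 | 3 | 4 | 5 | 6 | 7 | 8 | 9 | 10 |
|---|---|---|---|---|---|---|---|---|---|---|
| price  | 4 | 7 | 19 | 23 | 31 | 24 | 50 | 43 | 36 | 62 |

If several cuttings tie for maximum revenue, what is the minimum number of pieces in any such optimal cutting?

2

Consider every possible first cut. r[k] is the best of p[i]+r[k−i] over all sellable i≤k.
r[1] = 4
r[2] = 8  (first piece 1, then r[1]=4)
r[3] = 19
r[4] = 23  (first piece 1, then r[3]=19)
r[5] = 31
r[6] = 38  (first piece 3, then r[3]=19)
r[7] = 50
r[8] = 54  (first piece 1, then r[7]=50)
r[9] = 58  (first piece 1, then r[8]=54)
r[10] = 69  (first piece 3, then r[7]=50)
Maximum revenue is $69.
Now minimize piece count subject to staying optimal: for each k, pieces[k] = 1 + min over i with p[i]+r[k−i]=r[k] of pieces[k−i].
pieces[7] = 1
pieces[8] = 2
pieces[9] = 3
pieces[10] = 2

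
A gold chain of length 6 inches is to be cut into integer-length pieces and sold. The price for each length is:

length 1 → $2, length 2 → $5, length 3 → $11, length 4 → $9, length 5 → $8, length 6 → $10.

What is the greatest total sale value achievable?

22

Build v[k] bottom-up: v[k] = max over allowed piece i of (p[i] + v[k−i]).
v[1] = 2
v[2] = 5
v[3] = 11
v[4] = 13  (first piece 1, then v[3]=11)
v[5] = 16  (first piece 2, then v[3]=11)
v[6] = 22  (first piece 3, then v[3]=11)
One optimal cutting: 3 + 3 → $11 + $11 = $22.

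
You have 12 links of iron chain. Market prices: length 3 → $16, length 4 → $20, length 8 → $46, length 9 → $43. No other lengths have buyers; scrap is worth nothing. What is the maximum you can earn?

Consider every possible first cut. r[k] is the best of p[i]+r[k−i] over all sellable i≤k.
r[1] = 0
r[2] = 0
r[3] = 16
r[4] = max(16+0, 20+0) = 20
r[5] = max(16+0, 20+0) = 20
r[6] = max(16+16, 20+0) = 32
r[7] = max(16+20, 20+16) = 36
r[8] = max(16+20, 20+20, 46+0) = 46
r[9] = max(16+32, 20+20, 46+0, 43+0) = 48
r[10] = max(16+36, 20+32, 46+0, 43+0) = 52
r[11] = max(16+46, 20+36, 46+16, 43+0) = 62
r[12] = max(16+48, 20+46, 46+20, 43+16) = 66
One optimal cutting: 8 + 4 → $66.

66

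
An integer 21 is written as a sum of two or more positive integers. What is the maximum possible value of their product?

Define g[k] = max over 1≤i<k of i · max(k−i, g[k−i]); the inner max lets the remainder stay uncut if that's better.
g[2] = 1*max(1,0) = 1*1 = 1
g[3] = max(1*2, 2*1) = 2
g[4] = max(1*3, 2*2, 3*1) = 4
g[5] = max(1*4, 2*3, 3*2, 4*1) = 6
g[6] = max(1*6, 2*4, 3*3, 4*2, 5*1) = 9
g[7] = max(1*9, 2*6, 3*4, 4*3, 5*2, 6*1) = 12
g[8] = max(1*12, 2*9, 3*6, …, 6*2, 7*1) = 18
g[9] = max(1*18, 2*12, 3*9, …, 7*2, 8*1) = 27
g[10] = max(1*27, 2*18, 3*12, …, 8*2, 9*1) = 36
g[11] = max(1*36, 2*27, 3*18, …, 9*2, 10*1) = 54
g[12] = max(1*54, 2*36, 3*27, …, 10*2, 11*1) = 81
g[13] = max(1*81, 2*54, 3*36, …, 11*2, 12*1) = 108
g[14] = max(1*108, 2*81, 3*54, …, 12*2, 13*1) = 162
g[15] = max(1*162, 2*108, 3*81, …, 13*2, 14*1) = 243
g[16] = max(1*243, 2*162, 3*108, …, 14*2, 15*1) = 324
g[17] = max(1*324, 2*243, 3*162, …, 15*2, 16*1) = 486
g[18] = max(1*486, 2*324, 3*243, …, 16*2, 17*1) = 729
g[19] = max(1*729, 2*486, 3*324, …, 17*2, 18*1) = 972
g[20] = max(1*972, 2*729, 3*486, …, 18*2, 19*1) = 1458
g[21] = max(1*1458, 2*972, 3*729, …, 19*2, 20*1) = 2187
One optimal split: 3 + 3 + 3 + 3 + 3 + 3 + 3; product 3*3*3*3*3*3*3 = 2187.

2187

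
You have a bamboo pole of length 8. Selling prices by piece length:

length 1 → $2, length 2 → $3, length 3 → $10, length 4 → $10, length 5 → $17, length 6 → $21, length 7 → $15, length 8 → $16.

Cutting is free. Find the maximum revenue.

Build best[k] bottom-up: best[k] = max over allowed piece i of (p[i] + best[k−i]).
best[1] = 2
best[2] = max(2+2, 3+0) = 4
best[3] = max(2+4, 3+2, 10+0) = 10
best[4] = max(2+10, 3+4, 10+2, 10+0) = 12
best[5] = max(2+12, 3+10, 10+4, 10+2, 17+0) = 17
best[6] = max(2+17, 3+12, 10+10, 10+4, 17+2, 21+0) = 21
best[7] = max(2+21, 3+17, 10+12, …, 21+2, 15+0) = 23
best[8] = max(2+23, 3+21, 10+17, …, 15+2, 16+0) = 27
One optimal cutting: 5 + 3 → $17 + $10 = $27.

27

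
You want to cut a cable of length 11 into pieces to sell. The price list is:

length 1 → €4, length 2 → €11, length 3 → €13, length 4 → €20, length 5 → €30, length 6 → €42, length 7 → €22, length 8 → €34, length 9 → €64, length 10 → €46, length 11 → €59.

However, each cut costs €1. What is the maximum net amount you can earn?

Consider every possible first cut. r[k] is the best of p[i]+r[k−i] over all sellable i≤k, charging 1 whenever i<k.
r[1] = 4
r[2] = max(4+4-1, 11+0) = 11
r[3] = max(4+11-1, 11+4-1, 13+0) = 14
r[4] = max(4+14-1, 11+11-1, 13+4-1, 20+0) = 21
r[5] = max(4+21-1, 11+14-1, 13+11-1, 20+4-1, 30+0) = 30
r[6] = max(4+30-1, 11+21-1, 13+14-1, 20+11-1, 30+4-1, 42+0) = 42
r[7] = max(4+42-1, 11+30-1, 13+21-1, …, 42+4-1, 22+0) = 45
r[8] = max(4+45-1, 11+42-1, 13+30-1, …, 22+4-1, 34+0) = 52
r[9] = max(4+52-1, 11+45-1, 13+42-1, …, 34+4-1, 64+0) = 64
r[10] = max(4+64-1, 11+52-1, 13+45-1, …, 64+4-1, 46+0) = 67
r[11] = max(4+67-1, 11+64-1, 13+52-1, …, 46+4-1, 59+0) = 74
One optimal plan: pieces 9 + 2 (1 cut) → €75 − €1 = €74.

74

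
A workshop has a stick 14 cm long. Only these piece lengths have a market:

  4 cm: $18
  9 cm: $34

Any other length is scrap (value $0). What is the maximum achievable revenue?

Let r[k] be the best obtainable value from length k. For each k, try every first piece i and keep the best of price[i] + r[k−i].
r[1] = 0
r[2] = 0
r[3] = 0
r[4] = 18
r[5] = 18
r[6] = 18
r[7] = 18
r[8] = 36  (first piece 4, then r[4]=18)
r[9] = 36
r[10] = 36
r[11] = 36
r[12] = 54  (first piece 4, then r[8]=36)
r[13] = 54
r[14] = 54
One optimal cutting: pieces 4 + 4 + 4 with 2 cm of scrap → $54.

54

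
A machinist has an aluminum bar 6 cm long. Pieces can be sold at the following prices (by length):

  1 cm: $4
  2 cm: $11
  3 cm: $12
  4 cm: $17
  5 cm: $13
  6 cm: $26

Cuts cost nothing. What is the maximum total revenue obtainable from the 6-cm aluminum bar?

Consider every possible first cut. v[k] is the best of p[i]+v[k−i] over all sellable i≤k.
v[1] = 4
v[2] = 11
v[3] = 15  (first piece 1, then v[2]=11)
v[4] = 22  (first piece 2, then v[2]=11)
v[5] = 26  (first piece 1, then v[4]=22)
v[6] = 33  (first piece 2, then v[4]=22)
One optimal cutting: 2 + 2 + 2 → $11 + $11 + $11 = $33.

33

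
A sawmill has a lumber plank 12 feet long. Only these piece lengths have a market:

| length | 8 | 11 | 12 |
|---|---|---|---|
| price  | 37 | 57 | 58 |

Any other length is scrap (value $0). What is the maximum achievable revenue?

58

Let best[k] be the best obtainable value from length k. For each k, try every first piece i and keep the best of price[i] + best[k−i].
best[1] = 0
best[2] = 0
best[3] = 0
best[4] = 0
best[5] = 0
best[6] = 0
best[7] = 0
best[8] = 37
best[9] = 37
best[10] = 37
best[11] = max(37+0, 57+0) = 57
best[12] = max(37+0, 57+0, 58+0) = 58
One optimal cutting: 12 → $58.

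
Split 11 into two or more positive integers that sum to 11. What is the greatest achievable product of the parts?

54

Define g[k] = max over 1≤i<k of i · max(k−i, g[k−i]); the inner max lets the remainder stay uncut if that's better.
g[2] = 1·max(1,0) = 1·1 = 1
g[3] = 1·max(2,1) = 1·2 = 2
g[4] = 2·max(2,1) = 2·2 = 4
g[5] = 2·max(3,2) = 2·3 = 6
g[6] = 3·max(3,2) = 3·3 = 9
g[7] = 2·max(5,6) = 2·6 = 12
g[8] = 2·max(6,9) = 2·9 = 18
g[9] = 3·max(6,9) = 3·9 = 27
g[10] = 2·max(8,18) = 2·18 = 36
g[11] = 2·max(9,27) = 2·27 = 54
One optimal split: 3 + 3 + 3 + 2; product 3·3·3·2 = 54.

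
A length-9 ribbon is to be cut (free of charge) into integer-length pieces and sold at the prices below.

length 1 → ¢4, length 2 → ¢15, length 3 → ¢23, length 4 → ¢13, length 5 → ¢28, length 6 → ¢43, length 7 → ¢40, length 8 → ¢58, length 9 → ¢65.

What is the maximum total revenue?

69

Consider every possible first cut. R[k] is the best of p[i]+R[k−i] over all sellable i≤k.
R[1] = 4
R[2] = max(4+4, 15+0) = 15
R[3] = max(4+15, 15+4, 23+0) = 23
R[4] = max(4+23, 15+15, 23+4, 13+0) = 30
R[5] = max(4+30, 15+23, 23+15, 13+4, 28+0) = 38
R[6] = max(4+38, 15+30, 23+23, 13+15, 28+4, 43+0) = 46
R[7] = max(4+46, 15+38, 23+30, …, 43+4, 40+0) = 53
R[8] = max(4+53, 15+46, 23+38, …, 40+4, 58+0) = 61
R[9] = max(4+61, 15+53, 23+46, …, 58+4, 65+0) = 69
One optimal cutting: 3 + 3 + 3 → ¢23 + ¢23 + ¢23 = ¢69.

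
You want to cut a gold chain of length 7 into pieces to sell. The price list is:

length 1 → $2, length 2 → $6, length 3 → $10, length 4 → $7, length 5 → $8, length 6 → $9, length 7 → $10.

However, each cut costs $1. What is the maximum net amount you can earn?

Build v[k] bottom-up: v[k] = max over allowed piece i of (p[i] + v[k−i]) − 1 per cut.
v[1] = 2
v[2] = max(2+2-1, 6+0) = 6
v[3] = max(2+6-1, 6+2-1, 10+0) = 10
v[4] = max(2+10-1, 6+6-1, 10+2-1, 7+0) = 11
v[5] = max(2+11-1, 6+10-1, 10+6-1, 7+2-1, 8+0) = 15
v[6] = max(2+15-1, 6+11-1, 10+10-1, 7+6-1, 8+2-1, 9+0) = 19
v[7] = max(2+19-1, 6+15-1, 10+11-1, …, 9+2-1, 10+0) = 20
One optimal plan: pieces 3 + 3 + 1 (2 cuts) → $22 − $2 = $20.

20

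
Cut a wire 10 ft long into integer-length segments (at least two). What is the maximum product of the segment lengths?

36

Fill f[k] for k=2..10: at each k try every first piece i and multiply by the better of (k−i) uncut or f[k−i].
Small cases: f[2]=1, f[3]=2, f[4]=4, f[5]=6.
f[6] = max(1×6, 2×4, 3×3, 4×2, 5×1) = 9
f[7] = max(1×9, 2×6, 3×4, 4×3, 5×2, 6×1) = 12
f[8] = max(1×12, 2×9, 3×6, …, 6×2, 7×1) = 18
f[9] = max(1×18, 2×12, 3×9, …, 7×2, 8×1) = 27
f[10] = max(1×27, 2×18, 3×12, …, 8×2, 9×1) = 36
One optimal split: 3 + 3 + 2 + 2; product 3×3×2×2 = 36.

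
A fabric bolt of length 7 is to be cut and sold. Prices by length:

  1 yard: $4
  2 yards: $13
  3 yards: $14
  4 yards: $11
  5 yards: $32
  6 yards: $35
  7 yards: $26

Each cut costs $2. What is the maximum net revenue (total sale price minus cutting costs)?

Build v[k] bottom-up: v[k] = max over allowed piece i of (p[i] + v[k−i]) − 2 per cut.
v[1] = 4
v[2] = 13
v[3] = 15  (first piece 1, then v[2]=13)
v[4] = 24  (first piece 2, then v[2]=13)
v[5] = 32
v[6] = 35  (first piece 2, then v[4]=24)
v[7] = 43  (first piece 2, then v[5]=32)
One optimal plan: pieces 5 + 2 (1 cut) → $45 − $2 = $43.

43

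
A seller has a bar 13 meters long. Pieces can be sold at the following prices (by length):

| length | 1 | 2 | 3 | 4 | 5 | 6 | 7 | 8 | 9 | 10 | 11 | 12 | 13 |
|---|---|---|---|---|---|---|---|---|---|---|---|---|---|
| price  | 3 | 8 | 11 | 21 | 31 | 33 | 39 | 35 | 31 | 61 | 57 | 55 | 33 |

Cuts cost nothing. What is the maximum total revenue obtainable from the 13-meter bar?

Let R[k] be the best obtainable value from length k. For each k, try every first piece i and keep the best of price[i] + R[k−i].
R[1] = 3
R[2] = 8
R[3] = 11  (first piece 1, then R[2]=8)
R[4] = 21
R[5] = 31
R[6] = 34  (first piece 1, then R[5]=31)
R[7] = 39  (first piece 2, then R[5]=31)
R[8] = 42  (first piece 1, then R[7]=39)
R[9] = 52  (first piece 4, then R[5]=31)
R[10] = 62  (first piece 5, then R[5]=31)
R[11] = 65  (first piece 1, then R[10]=62)
R[12] = 70  (first piece 2, then R[10]=62)
R[13] = 73  (first piece 1, then R[12]=70)
One optimal cutting: 5 + 5 + 2 + 1 → €31 + €31 + €8 + €3 = €73.

73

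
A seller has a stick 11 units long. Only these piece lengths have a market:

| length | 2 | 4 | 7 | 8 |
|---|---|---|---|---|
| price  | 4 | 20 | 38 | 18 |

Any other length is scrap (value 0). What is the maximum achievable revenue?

58

Consider every possible first cut. f[k] is the best of p[i]+f[k−i] over all sellable i≤k.
f[1] = 0
f[2] = 4
f[3] = 4
f[4] = max(4+4, 20+0) = 20
f[5] = max(4+4, 20+0) = 20
f[6] = max(4+20, 20+4) = 24
f[7] = max(4+20, 20+4, 38+0) = 38
f[8] = max(4+24, 20+20, 38+0, 18+0) = 40
f[9] = max(4+38, 20+20, 38+4, 18+0) = 42
f[10] = max(4+40, 20+24, 38+4, 18+4) = 44
f[11] = max(4+42, 20+38, 38+20, 18+4) = 58
One optimal cutting: 7 + 4 → 58.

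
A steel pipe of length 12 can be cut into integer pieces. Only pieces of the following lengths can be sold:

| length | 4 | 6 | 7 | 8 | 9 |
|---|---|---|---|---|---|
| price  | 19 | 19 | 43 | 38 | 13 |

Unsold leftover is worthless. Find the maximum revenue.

62

Consider every possible first cut. f[k] is the best of p[i]+f[k−i] over all sellable i≤k.
f[1] = 0
f[2] = 0
f[3] = 0
f[4] = 19
f[5] = 19
f[6] = max(19+0, 19+0) = 19
f[7] = max(19+0, 19+0, 43+0) = 43
f[8] = max(19+19, 19+0, 43+0, 38+0) = 43
f[9] = max(19+19, 19+0, 43+0, 38+0, 13+0) = 43
f[10] = max(19+19, 19+19, 43+0, 38+0, 13+0) = 43
f[11] = max(19+43, 19+19, 43+19, 38+0, 13+0) = 62
f[12] = max(19+43, 19+19, 43+19, 38+19, 13+0) = 62
One optimal cutting: pieces 7 + 4 with 1 meter of scrap → $62.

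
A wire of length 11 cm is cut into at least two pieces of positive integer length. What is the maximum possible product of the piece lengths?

Fill P[k] for k=2..11: at each k try every first piece i and multiply by the better of (k−i) uncut or P[k−i].
Small cases: P[2]=1, P[3]=2, P[4]=4.
P[5] = max(1×4, 2×3, 3×2, 4×1) = 6
P[6] = max(1×6, 2×4, 3×3, 4×2, 5×1) = 9
P[7] = max(1×9, 2×6, 3×4, 4×3, 5×2, 6×1) = 12
P[8] = max(1×12, 2×9, 3×6, …, 6×2, 7×1) = 18
P[9] = max(1×18, 2×12, 3×9, …, 7×2, 8×1) = 27
P[10] = max(1×27, 2×18, 3×12, …, 8×2, 9×1) = 36
P[11] = max(1×36, 2×27, 3×18, …, 9×2, 10×1) = 54
One optimal split: 3 + 3 + 3 + 2; product 3×3×3×2 = 54.

54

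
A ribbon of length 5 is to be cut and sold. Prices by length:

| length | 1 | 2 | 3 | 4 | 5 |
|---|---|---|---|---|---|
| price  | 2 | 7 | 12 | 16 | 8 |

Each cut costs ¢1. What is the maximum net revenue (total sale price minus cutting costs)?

18

Build v[k] bottom-up: v[k] = max over allowed piece i of (p[i] + v[k−i]) − 1 per cut.
v[1] = 2
v[2] = 7
v[3] = 12
v[4] = 16
v[5] = 18  (first piece 2, then v[3]=12)
One optimal plan: pieces 3 + 2 (1 cut) → ¢19 − ¢1 = ¢18.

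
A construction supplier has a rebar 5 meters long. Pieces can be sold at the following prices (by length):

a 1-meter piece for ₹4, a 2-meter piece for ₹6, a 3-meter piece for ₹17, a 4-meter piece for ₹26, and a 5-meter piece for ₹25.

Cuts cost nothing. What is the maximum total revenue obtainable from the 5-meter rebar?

Build R[k] bottom-up: R[k] = max over allowed piece i of (p[i] + R[k−i]).
R[1] = 4
R[2] = max(4+4, 6+0) = 8
R[3] = max(4+8, 6+4, 17+0) = 17
R[4] = max(4+17, 6+8, 17+4, 26+0) = 26
R[5] = max(4+26, 6+17, 17+8, 26+4, 25+0) = 30
One optimal cutting: 4 + 1 → ₹26 + ₹4 = ₹30.

30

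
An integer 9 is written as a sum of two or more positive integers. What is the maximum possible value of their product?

27

Define prod[k] = max over 1≤i<k of i · max(k−i, prod[k−i]); the inner max lets the remainder stay uncut if that's better.
prod[2] = 1*max(1,0) = 1*1 = 1
prod[3] = max(1*2, 2*1) = 2
prod[4] = max(1*3, 2*2, 3*1) = 4
prod[5] = max(1*4, 2*3, 3*2, 4*1) = 6
prod[6] = max(1*6, 2*4, 3*3, 4*2, 5*1) = 9
prod[7] = max(1*9, 2*6, 3*4, 4*3, 5*2, 6*1) = 12
prod[8] = max(1*12, 2*9, 3*6, …, 6*2, 7*1) = 18
prod[9] = max(1*18, 2*12, 3*9, …, 7*2, 8*1) = 27
One optimal split: 3 + 3 + 3; product 3*3*3 = 27.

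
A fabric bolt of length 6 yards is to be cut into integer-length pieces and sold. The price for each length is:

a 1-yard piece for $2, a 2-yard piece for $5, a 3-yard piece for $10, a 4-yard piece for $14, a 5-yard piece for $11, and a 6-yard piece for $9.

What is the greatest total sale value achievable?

Let best[k] be the best obtainable value from length k. For each k, try every first piece i and keep the best of price[i] + best[k−i].
best[1] = 2
best[2] = max(2+2, 5+0) = 5
best[3] = max(2+5, 5+2, 10+0) = 10
best[4] = max(2+10, 5+5, 10+2, 14+0) = 14
best[5] = max(2+14, 5+10, 10+5, 14+2, 11+0) = 16
best[6] = max(2+16, 5+14, 10+10, 14+5, 11+2, 9+0) = 20
One optimal cutting: 3 + 3 → $10 + $10 = $20.

20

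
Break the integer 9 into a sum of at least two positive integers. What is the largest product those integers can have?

27

Define prod[k] = max over 1≤i<k of i · max(k−i, prod[k−i]); the inner max lets the remainder stay uncut if that's better.
prod[2] = 1*max(1,0) = 1*1 = 1
prod[3] = 1*max(2,1) = 1*2 = 2
prod[4] = 2*max(2,1) = 2*2 = 4
prod[5] = 2*max(3,2) = 2*3 = 6
prod[6] = 3*max(3,2) = 3*3 = 9
prod[7] = 2*max(5,6) = 2*6 = 12
prod[8] = 2*max(6,9) = 2*9 = 18
prod[9] = 3*max(6,9) = 3*9 = 27
One optimal split: 3 + 3 + 3; product 3*3*3 = 27.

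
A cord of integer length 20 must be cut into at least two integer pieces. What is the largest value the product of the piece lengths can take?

1458

Fill m[k] for k=2..20: at each k try every first piece i and multiply by the better of (k−i) uncut or m[k−i].
Small cases: m[2]=1, m[3]=2, m[4]=4, m[5]=6, m[6]=9, m[7]=12, m[8]=18, m[9]=27, m[10]=36, m[11]=54, m[12]=81.
m[13] = 2·max(11,54) = 2·54 = 108
m[14] = 2·max(12,81) = 2·81 = 162
m[15] = 3·max(12,81) = 3·81 = 243
m[16] = 2·max(14,162) = 2·162 = 324
m[17] = 2·max(15,243) = 2·243 = 486
m[18] = 3·max(15,243) = 3·243 = 729
m[19] = 2·max(17,486) = 2·486 = 972
m[20] = 2·max(18,729) = 2·729 = 1458
One optimal split: 3 + 3 + 3 + 3 + 3 + 3 + 2; product 3·3·3·3·3·3·2 = 1458.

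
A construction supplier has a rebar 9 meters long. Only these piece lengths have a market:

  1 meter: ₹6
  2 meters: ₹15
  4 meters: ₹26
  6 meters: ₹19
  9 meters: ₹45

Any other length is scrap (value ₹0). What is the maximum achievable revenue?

Build f[k] bottom-up: f[k] = max over allowed piece i of (p[i] + f[k−i]).
f[1] = 6
f[2] = 15
f[3] = 21  (first piece 1, then f[2]=15)
f[4] = 30  (first piece 2, then f[2]=15)
f[5] = 36  (first piece 1, then f[4]=30)
f[6] = 45  (first piece 2, then f[4]=30)
f[7] = 51  (first piece 1, then f[6]=45)
f[8] = 60  (first piece 2, then f[6]=45)
f[9] = 66  (first piece 1, then f[8]=60)
One optimal cutting: 2 + 2 + 2 + 2 + 1 → ₹66.

66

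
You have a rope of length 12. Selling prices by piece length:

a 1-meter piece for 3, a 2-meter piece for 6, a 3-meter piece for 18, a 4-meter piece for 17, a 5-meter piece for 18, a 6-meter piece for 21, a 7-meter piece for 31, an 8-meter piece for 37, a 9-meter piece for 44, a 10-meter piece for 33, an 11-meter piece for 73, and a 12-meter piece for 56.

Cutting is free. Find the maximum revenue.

76

Consider every possible first cut. v[k] is the best of p[i]+v[k−i] over all sellable i≤k.
v[1] = 3
v[2] = 6  (first piece 1, then v[1]=3)
v[3] = 18
v[4] = 21  (first piece 1, then v[3]=18)
v[5] = 24  (first piece 1, then v[4]=21)
v[6] = 36  (first piece 3, then v[3]=18)
v[7] = 39  (first piece 1, then v[6]=36)
v[8] = 42  (first piece 1, then v[7]=39)
v[9] = 54  (first piece 3, then v[6]=36)
v[10] = 57  (first piece 1, then v[9]=54)
v[11] = 73
v[12] = 76  (first piece 1, then v[11]=73)
One optimal cutting: 11 + 1 → 73 + 3 = 76.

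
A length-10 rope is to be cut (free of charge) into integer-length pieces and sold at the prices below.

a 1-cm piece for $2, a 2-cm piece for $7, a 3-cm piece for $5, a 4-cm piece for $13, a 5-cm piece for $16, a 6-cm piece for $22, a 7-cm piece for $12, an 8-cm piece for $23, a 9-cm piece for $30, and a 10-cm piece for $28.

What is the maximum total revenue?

36

Consider every possible first cut. best[k] is the best of p[i]+best[k−i] over all sellable i≤k.
best[1] = 2
best[2] = 7
best[3] = 9  (first piece 1, then best[2]=7)
best[4] = 14  (first piece 2, then best[2]=7)
best[5] = 16  (first piece 1, then best[4]=14)
best[6] = 22
best[7] = 24  (first piece 1, then best[6]=22)
best[8] = 29  (first piece 2, then best[6]=22)
best[9] = 31  (first piece 1, then best[8]=29)
best[10] = 36  (first piece 2, then best[8]=29)
One optimal cutting: 6 + 2 + 2 → $22 + $7 + $7 = $36.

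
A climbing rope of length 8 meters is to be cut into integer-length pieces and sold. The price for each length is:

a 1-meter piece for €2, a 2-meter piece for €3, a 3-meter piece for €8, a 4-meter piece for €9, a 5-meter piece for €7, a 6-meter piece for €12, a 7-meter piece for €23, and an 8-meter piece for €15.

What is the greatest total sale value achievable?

Let v[k] be the best obtainable value from length k. For each k, try every first piece i and keep the best of price[i] + v[k−i].
v[1] = 2
v[2] = 4  (first piece 1, then v[1]=2)
v[3] = 8
v[4] = 10  (first piece 1, then v[3]=8)
v[5] = 12  (first piece 1, then v[4]=10)
v[6] = 16  (first piece 3, then v[3]=8)
v[7] = 23
v[8] = 25  (first piece 1, then v[7]=23)
One optimal cutting: 7 + 1 → €23 + €2 = €25.

25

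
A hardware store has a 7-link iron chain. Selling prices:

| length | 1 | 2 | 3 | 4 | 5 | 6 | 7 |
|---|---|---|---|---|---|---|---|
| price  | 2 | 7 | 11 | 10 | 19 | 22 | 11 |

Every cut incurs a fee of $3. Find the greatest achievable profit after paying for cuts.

Consider every possible first cut. v[k] is the best of p[i]+v[k−i] over all sellable i≤k, charging 3 whenever i<k.
v[1] = 2
v[2] = 7
v[3] = 11
v[4] = 11  (first piece 2, then v[2]=7)
v[5] = 19
v[6] = 22
v[7] = 23  (first piece 2, then v[5]=19)
One optimal plan: pieces 5 + 2 (1 cut) → $26 − $3 = $23.

23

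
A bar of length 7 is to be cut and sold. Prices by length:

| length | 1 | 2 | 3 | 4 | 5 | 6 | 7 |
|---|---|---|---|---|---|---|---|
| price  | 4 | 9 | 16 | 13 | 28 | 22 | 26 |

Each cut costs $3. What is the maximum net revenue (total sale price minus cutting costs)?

34

Consider every possible first cut. v[k] is the best of p[i]+v[k−i] over all sellable i≤k, charging 3 whenever i<k.
v[1] = 4
v[2] = 9
v[3] = 16
v[4] = 17  (first piece 1, then v[3]=16)
v[5] = 28
v[6] = 29  (first piece 1, then v[5]=28)
v[7] = 34  (first piece 2, then v[5]=28)
One optimal plan: pieces 5 + 2 (1 cut) → $37 − $3 = $34.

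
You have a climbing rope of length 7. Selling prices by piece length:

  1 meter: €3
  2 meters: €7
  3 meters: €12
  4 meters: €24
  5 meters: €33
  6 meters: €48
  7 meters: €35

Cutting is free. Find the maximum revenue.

Consider every possible first cut. R[k] is the best of p[i]+R[k−i] over all sellable i≤k.
R[1] = 3
R[2] = max(3+3, 7+0) = 7
R[3] = max(3+7, 7+3, 12+0) = 12
R[4] = max(3+12, 7+7, 12+3, 24+0) = 24
R[5] = max(3+24, 7+12, 12+7, 24+3, 33+0) = 33
R[6] = max(3+33, 7+24, 12+12, 24+7, 33+3, 48+0) = 48
R[7] = max(3+48, 7+33, 12+24, …, 48+3, 35+0) = 51
One optimal cutting: 6 + 1 → €48 + €3 = €51.

51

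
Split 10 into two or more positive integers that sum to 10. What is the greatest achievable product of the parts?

36

Let m[k] be the best product for length k (with at least one cut). For each first piece i, the rest contributes max(k−i, m[k−i]).
Small cases: m[2]=1.
m[3] = 1*max(2,1) = 1*2 = 2
m[4] = 2*max(2,1) = 2*2 = 4
m[5] = 2*max(3,2) = 2*3 = 6
m[6] = 3*max(3,2) = 3*3 = 9
m[7] = 2*max(5,6) = 2*6 = 12
m[8] = 2*max(6,9) = 2*9 = 18
m[9] = 3*max(6,9) = 3*9 = 27
m[10] = 2*max(8,18) = 2*18 = 36
One optimal split: 3 + 3 + 2 + 2; product 3*3*2*2 = 36.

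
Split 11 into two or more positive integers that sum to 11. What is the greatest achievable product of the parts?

54

Define f[k] = max over 1≤i<k of i · max(k−i, f[k−i]); the inner max lets the remainder stay uncut if that's better.
Small cases: f[2]=1, f[3]=2, f[4]=4.
f[5] = max(1×4, 2×3, 3×2, 4×1) = 6
f[6] = max(1×6, 2×4, 3×3, 4×2, 5×1) = 9
f[7] = max(1×9, 2×6, 3×4, 4×3, 5×2, 6×1) = 12
f[8] = max(1×12, 2×9, 3×6, …, 6×2, 7×1) = 18
f[9] = max(1×18, 2×12, 3×9, …, 7×2, 8×1) = 27
f[10] = max(1×27, 2×18, 3×12, …, 8×2, 9×1) = 36
f[11] = max(1×36, 2×27, 3×18, …, 9×2, 10×1) = 54
One optimal split: 3 + 3 + 3 + 2; product 3×3×3×2 = 54.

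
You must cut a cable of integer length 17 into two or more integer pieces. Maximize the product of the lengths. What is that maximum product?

Fill P[k] for k=2..17: at each k try every first piece i and multiply by the better of (k−i) uncut or P[k−i].
Small cases: P[2]=1, P[3]=2, P[4]=4, P[5]=6, P[6]=9, P[7]=12, P[8]=18, P[9]=27, P[10]=36.
P[11] = 2·max(9,27) = 2·27 = 54
P[12] = 3·max(9,27) = 3·27 = 81
P[13] = 2·max(11,54) = 2·54 = 108
P[14] = 2·max(12,81) = 2·81 = 162
P[15] = 3·max(12,81) = 3·81 = 243
P[16] = 2·max(14,162) = 2·162 = 324
P[17] = 2·max(15,243) = 2·243 = 486
One optimal split: 3 + 3 + 3 + 3 + 3 + 2; product 3·3·3·3·3·2 = 486.

486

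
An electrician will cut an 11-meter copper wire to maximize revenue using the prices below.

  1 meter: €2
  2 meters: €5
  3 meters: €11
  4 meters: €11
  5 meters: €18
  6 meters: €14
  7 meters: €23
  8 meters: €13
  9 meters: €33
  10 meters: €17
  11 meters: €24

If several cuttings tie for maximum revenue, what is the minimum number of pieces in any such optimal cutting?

Build r[k] bottom-up: r[k] = max over allowed piece i of (p[i] + r[k−i]).
r[1] = 2
r[2] = max(2+2, 5+0) = 5
r[3] = max(2+5, 5+2, 11+0) = 11
r[4] = max(2+11, 5+5, 11+2, 11+0) = 13
r[5] = max(2+13, 5+11, 11+5, 11+2, 18+0) = 18
r[6] = max(2+18, 5+13, 11+11, 11+5, 18+2, 14+0) = 22
r[7] = max(2+22, 5+18, 11+13, …, 14+2, 23+0) = 24
r[8] = max(2+24, 5+22, 11+18, …, 23+2, 13+0) = 29
r[9] = max(2+29, 5+24, 11+22, …, 13+2, 33+0) = 33
r[10] = max(2+33, 5+29, 11+24, …, 33+2, 17+0) = 36
r[11] = max(2+36, 5+33, 11+29, …, 17+2, 24+0) = 40
Maximum revenue is €40.
Now minimize piece count subject to staying optimal: for each k, pieces[k] = 1 + min over i with p[i]+r[k−i]=r[k] of pieces[k−i].
pieces[8] = 2
pieces[9] = 1
pieces[10] = 2
pieces[11] = 3

3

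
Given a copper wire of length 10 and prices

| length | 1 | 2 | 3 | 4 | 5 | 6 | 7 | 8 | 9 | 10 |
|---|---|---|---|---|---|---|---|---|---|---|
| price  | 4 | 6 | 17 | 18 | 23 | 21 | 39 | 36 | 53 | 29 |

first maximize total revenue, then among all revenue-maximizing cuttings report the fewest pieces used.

Let r[k] be the best obtainable value from length k. For each k, try every first piece i and keep the best of price[i] + r[k−i].
r[1] = 4
r[2] = max(4+4, 6+0) = 8
r[3] = max(4+8, 6+4, 17+0) = 17
r[4] = max(4+17, 6+8, 17+4, 18+0) = 21
r[5] = max(4+21, 6+17, 17+8, 18+4, 23+0) = 25
r[6] = max(4+25, 6+21, 17+17, 18+8, 23+4, 21+0) = 34
r[7] = max(4+34, 6+25, 17+21, …, 21+4, 39+0) = 39
r[8] = max(4+39, 6+34, 17+25, …, 39+4, 36+0) = 43
r[9] = max(4+43, 6+39, 17+34, …, 36+4, 53+0) = 53
r[10] = max(4+53, 6+43, 17+39, …, 53+4, 29+0) = 57
Maximum revenue is €57.
Now minimize piece count subject to staying optimal: for each k, pieces[k] = 1 + min over i with p[i]+r[k−i]=r[k] of pieces[k−i].
pieces[7] = 1
pieces[8] = 2
pieces[9] = 1
pieces[10] = 2

2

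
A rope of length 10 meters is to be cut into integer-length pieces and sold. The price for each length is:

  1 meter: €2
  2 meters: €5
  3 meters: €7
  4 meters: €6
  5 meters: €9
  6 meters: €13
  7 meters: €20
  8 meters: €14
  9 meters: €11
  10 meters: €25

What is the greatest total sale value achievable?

27

Build v[k] bottom-up: v[k] = max over allowed piece i of (p[i] + v[k−i]).
v[1] = 2
v[2] = max(2+2, 5+0) = 5
v[3] = max(2+5, 5+2, 7+0) = 7
v[4] = max(2+7, 5+5, 7+2, 6+0) = 10
v[5] = max(2+10, 5+7, 7+5, 6+2, 9+0) = 12
v[6] = max(2+12, 5+10, 7+7, 6+5, 9+2, 13+0) = 15
v[7] = max(2+15, 5+12, 7+10, …, 13+2, 20+0) = 20
v[8] = max(2+20, 5+15, 7+12, …, 20+2, 14+0) = 22
v[9] = max(2+22, 5+20, 7+15, …, 14+2, 11+0) = 25
v[10] = max(2+25, 5+22, 7+20, …, 11+2, 25+0) = 27
One optimal cutting: 7 + 2 + 1 → €20 + €5 + €2 = €27.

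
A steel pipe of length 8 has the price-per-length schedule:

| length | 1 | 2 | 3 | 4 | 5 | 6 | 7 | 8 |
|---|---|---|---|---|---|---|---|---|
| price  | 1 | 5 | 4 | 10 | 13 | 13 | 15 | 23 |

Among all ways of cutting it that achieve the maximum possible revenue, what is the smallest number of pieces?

1

Consider every possible first cut. r[k] is the best of p[i]+r[k−i] over all sellable i≤k.
r[1] = 1
r[2] = max(1+1, 5+0) = 5
r[3] = max(1+5, 5+1, 4+0) = 6
r[4] = max(1+6, 5+5, 4+1, 10+0) = 10
r[5] = max(1+10, 5+6, 4+5, 10+1, 13+0) = 13
r[6] = max(1+13, 5+10, 4+6, 10+5, 13+1, 13+0) = 15
r[7] = max(1+15, 5+13, 4+10, …, 13+1, 15+0) = 18
r[8] = max(1+18, 5+15, 4+13, …, 15+1, 23+0) = 23
Maximum revenue is $23.
Now minimize piece count subject to staying optimal: for each k, pieces[k] = 1 + min over i with p[i]+r[k−i]=r[k] of pieces[k−i].
pieces[5] = 1
pieces[6] = 2
pieces[7] = 2
pieces[8] = 1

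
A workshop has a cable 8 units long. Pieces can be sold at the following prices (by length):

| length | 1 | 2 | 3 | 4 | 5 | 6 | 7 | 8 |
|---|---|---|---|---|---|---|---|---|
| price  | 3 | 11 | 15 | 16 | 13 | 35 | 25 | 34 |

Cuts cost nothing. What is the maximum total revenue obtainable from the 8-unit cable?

Let v[k] be the best obtainable value from length k. For each k, try every first piece i and keep the best of price[i] + v[k−i].
v[1] = 3
v[2] = 11
v[3] = 15
v[4] = 22  (first piece 2, then v[2]=11)
v[5] = 26  (first piece 2, then v[3]=15)
v[6] = 35
v[7] = 38  (first piece 1, then v[6]=35)
v[8] = 46  (first piece 2, then v[6]=35)
One optimal cutting: 6 + 2 → 35 + 11 = 46.

46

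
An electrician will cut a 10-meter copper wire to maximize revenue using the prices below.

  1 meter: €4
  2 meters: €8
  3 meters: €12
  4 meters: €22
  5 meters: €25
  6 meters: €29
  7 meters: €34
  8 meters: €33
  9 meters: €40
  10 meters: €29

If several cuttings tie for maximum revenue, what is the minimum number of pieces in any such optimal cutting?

3

Build r[k] bottom-up: r[k] = max over allowed piece i of (p[i] + r[k−i]).
r[1] = 4
r[2] = max(4+4, 8+0) = 8
r[3] = max(4+8, 8+4, 12+0) = 12
r[4] = max(4+12, 8+8, 12+4, 22+0) = 22
r[5] = max(4+22, 8+12, 12+8, 22+4, 25+0) = 26
r[6] = max(4+26, 8+22, 12+12, 22+8, 25+4, 29+0) = 30
r[7] = max(4+30, 8+26, 12+22, …, 29+4, 34+0) = 34
r[8] = max(4+34, 8+30, 12+26, …, 34+4, 33+0) = 44
r[9] = max(4+44, 8+34, 12+30, …, 33+4, 40+0) = 48
r[10] = max(4+48, 8+44, 12+34, …, 40+4, 29+0) = 52
Maximum revenue is €52.
Now minimize piece count subject to staying optimal: for each k, pieces[k] = 1 + min over i with p[i]+r[k−i]=r[k] of pieces[k−i].
pieces[7] = 1
pieces[8] = 2
pieces[9] = 3
pieces[10] = 3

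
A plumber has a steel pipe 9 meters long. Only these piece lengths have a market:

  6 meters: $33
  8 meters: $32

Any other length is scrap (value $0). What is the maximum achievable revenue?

33

Consider every possible first cut. f[k] is the best of p[i]+f[k−i] over all sellable i≤k.
f[1] = 0
f[2] = 0
f[3] = 0
f[4] = 0
f[5] = 0
f[6] = 33
f[7] = 33
f[8] = max(33+0, 32+0) = 33
f[9] = max(33+0, 32+0) = 33
One optimal cutting: pieces 6 with 3 meters of scrap → $33.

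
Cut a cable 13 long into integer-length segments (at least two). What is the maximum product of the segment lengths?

Let P[k] be the best product for length k (with at least one cut). For each first piece i, the rest contributes max(k−i, P[k−i]).
P[2] = 1*max(1,0) = 1*1 = 1
P[3] = max(1*2, 2*1) = 2
P[4] = max(1*3, 2*2, 3*1) = 4
P[5] = max(1*4, 2*3, 3*2, 4*1) = 6
P[6] = max(1*6, 2*4, 3*3, 4*2, 5*1) = 9
P[7] = max(1*9, 2*6, 3*4, 4*3, 5*2, 6*1) = 12
P[8] = max(1*12, 2*9, 3*6, …, 6*2, 7*1) = 18
P[9] = max(1*18, 2*12, 3*9, …, 7*2, 8*1) = 27
P[10] = max(1*27, 2*18, 3*12, …, 8*2, 9*1) = 36
P[11] = max(1*36, 2*27, 3*18, …, 9*2, 10*1) = 54
P[12] = max(1*54, 2*36, 3*27, …, 10*2, 11*1) = 81
P[13] = max(1*81, 2*54, 3*36, …, 11*2, 12*1) = 108
One optimal split: 3 + 3 + 3 + 2 + 2; product 3*3*3*2*2 = 108.

108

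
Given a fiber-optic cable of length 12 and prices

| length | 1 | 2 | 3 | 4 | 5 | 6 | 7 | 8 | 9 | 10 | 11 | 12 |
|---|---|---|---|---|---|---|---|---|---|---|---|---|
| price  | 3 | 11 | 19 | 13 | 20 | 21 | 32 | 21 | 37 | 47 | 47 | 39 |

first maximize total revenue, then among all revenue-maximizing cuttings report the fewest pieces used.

Build r[k] bottom-up: r[k] = max over allowed piece i of (p[i] + r[k−i]).
r[1] = 3
r[2] = max(3+3, 11+0) = 11
r[3] = max(3+11, 11+3, 19+0) = 19
r[4] = max(3+19, 11+11, 19+3, 13+0) = 22
r[5] = max(3+22, 11+19, 19+11, 13+3, 20+0) = 30
r[6] = max(3+30, 11+22, 19+19, 13+11, 20+3, 21+0) = 38
r[7] = max(3+38, 11+30, 19+22, …, 21+3, 32+0) = 41
r[8] = max(3+41, 11+38, 19+30, …, 32+3, 21+0) = 49
r[9] = max(3+49, 11+41, 19+38, …, 21+3, 37+0) = 57
r[10] = max(3+57, 11+49, 19+41, …, 37+3, 47+0) = 60
r[11] = max(3+60, 11+57, 19+49, …, 47+3, 47+0) = 68
r[12] = max(3+68, 11+60, 19+57, …, 47+3, 39+0) = 76
Maximum revenue is $76.
Now minimize piece count subject to staying optimal: for each k, pieces[k] = 1 + min over i with p[i]+r[k−i]=r[k] of pieces[k−i].
pieces[9] = 3
pieces[10] = 4
pieces[11] = 4
pieces[12] = 4

4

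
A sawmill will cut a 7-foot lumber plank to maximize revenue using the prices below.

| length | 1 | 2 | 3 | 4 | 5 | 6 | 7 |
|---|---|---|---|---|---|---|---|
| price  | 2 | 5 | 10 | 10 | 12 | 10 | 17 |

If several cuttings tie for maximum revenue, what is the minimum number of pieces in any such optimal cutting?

Let r[k] be the best obtainable value from length k. For each k, try every first piece i and keep the best of price[i] + r[k−i].
r[1] = 2
r[2] = max(2+2, 5+0) = 5
r[3] = max(2+5, 5+2, 10+0) = 10
r[4] = max(2+10, 5+5, 10+2, 10+0) = 12
r[5] = max(2+12, 5+10, 10+5, 10+2, 12+0) = 15
r[6] = max(2+15, 5+12, 10+10, 10+5, 12+2, 10+0) = 20
r[7] = max(2+20, 5+15, 10+12, …, 10+2, 17+0) = 22
Maximum revenue is $22.
Now minimize piece count subject to staying optimal: for each k, pieces[k] = 1 + min over i with p[i]+r[k−i]=r[k] of pieces[k−i].
pieces[4] = 2
pieces[5] = 2
pieces[6] = 2
pieces[7] = 3

3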